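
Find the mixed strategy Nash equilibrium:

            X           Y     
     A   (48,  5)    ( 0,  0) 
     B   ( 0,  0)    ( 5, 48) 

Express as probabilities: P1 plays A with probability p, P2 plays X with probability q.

p = 0.9057, q = 0.0943

Work:
Find probabilities that make opponent indifferent:
P2 chooses q to make P1 indifferent between A and B
P1 chooses p to make P2 indifferent between X and Y
Mixed NE: P1 plays (A: 0.9057, B: 0.0943), P2 plays (X: 0.0943, Y: 0.9057)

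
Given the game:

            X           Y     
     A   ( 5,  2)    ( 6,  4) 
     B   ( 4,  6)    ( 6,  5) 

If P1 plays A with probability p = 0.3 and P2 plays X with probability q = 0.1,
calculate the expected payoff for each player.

E[P1] = 5.83, E[P2] = 4.71

Work:
E[P1] = p·q·π₁(A,X) + p·(1-q)·π₁(A,Y) + (1-p)·q·π₁(B,X) + (1-p)·(1-q)·π₁(B,Y)
= 0.3·0.1·5 + 0.3·0.9·6 + 0.7·0.1·4 + 0.7·0.9·6
= 5.83

E[P2] = 4.71 (similar calculation)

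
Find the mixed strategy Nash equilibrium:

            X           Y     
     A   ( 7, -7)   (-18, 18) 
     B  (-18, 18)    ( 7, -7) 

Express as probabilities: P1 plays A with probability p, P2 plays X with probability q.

p = 0.5, q = 0.5

Work:
Find probabilities that make opponent indifferent:
P2 chooses q to make P1 indifferent between A and B
P1 chooses p to make P2 indifferent between X and Y
Mixed NE: P1 plays (A: 0.5, B: 0.5), P2 plays (X: 0.5, Y: 0.5)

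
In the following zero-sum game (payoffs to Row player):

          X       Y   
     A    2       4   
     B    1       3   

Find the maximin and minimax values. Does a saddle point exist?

Maximin = 2, Minimax = 2, Saddle: True

Work:
Row minimums: [2, 1] → maximin = 2
Column maximums: [2, 4] → minimax = 2
Saddle point exists! Game value = 2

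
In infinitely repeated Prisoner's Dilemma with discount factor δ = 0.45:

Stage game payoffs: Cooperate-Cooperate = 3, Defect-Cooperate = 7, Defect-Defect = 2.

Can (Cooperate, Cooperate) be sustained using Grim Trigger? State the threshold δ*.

δ* = 0.8; since δ = 0.45 < 0.8, cooperation cannot be sustained

Work:
For Grim Trigger:
Cooperate forever: 3/(1-δ)
Defect then punished: 7 + 2·δ/(1-δ)
Need: 3/(1-δ) ≥ 7 + 2·δ/(1-δ)
Solving: δ ≥ (T-R)/(T-P) = (7-3)/(7-2) = 0.8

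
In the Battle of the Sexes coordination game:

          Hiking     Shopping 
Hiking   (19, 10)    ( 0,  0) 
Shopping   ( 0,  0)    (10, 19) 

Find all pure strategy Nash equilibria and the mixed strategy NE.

Pure NE: (Hiking, Hiking) and (Shopping, Shopping); Mixed NE: p = 0.6552, q = 0.3448

Work:
Check pure NE:
(Hiking, Hiking): (19, 10) - no unilateral deviation beneficial
(Shopping, Shopping): (10, 19) - no unilateral deviation beneficial
Mixed NE: P1 plays Hiking with p = 0.6552, P2 plays Hiking with q = 0.3448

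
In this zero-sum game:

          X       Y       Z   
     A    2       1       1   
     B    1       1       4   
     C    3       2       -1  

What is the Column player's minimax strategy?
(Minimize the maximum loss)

Column should play Y, value = 2

Work:
Column player minimizes Row's maximum payoff:
Column X: max payoff to Row = 3
Column Y: max payoff to Row = 2
Column Z: max payoff to Row = 4
Minimum is 2, achieved by column Y.
Minimax strategy: Y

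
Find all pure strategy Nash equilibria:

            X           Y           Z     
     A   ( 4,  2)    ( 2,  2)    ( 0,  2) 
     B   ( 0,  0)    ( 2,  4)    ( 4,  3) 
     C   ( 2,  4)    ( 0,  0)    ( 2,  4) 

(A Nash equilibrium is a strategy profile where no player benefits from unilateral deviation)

Nash equilibrium: (A, X), (A, Y), (B, Y)

Work:
Best responses:
  P1 vs X: payoffs [4, 0, 2] → best response A (payoff 4)
  P1 vs Y: payoffs [2, 2, 0] → best response A/B (payoff 2)
  P1 vs Z: payoffs [0, 4, 2] → best response B (payoff 4)
  P2 vs A: payoffs [2, 2, 2] → best response X/Y/Z (payoff 2)
  P2 vs B: payoffs [0, 4, 3] → best response Y (payoff 4)
  P2 vs C: payoffs [4, 0, 4] → best response X/Z (payoff 4)
Mutual best responses: (A,X), (A,Y), (B,Y) → Nash equilibria.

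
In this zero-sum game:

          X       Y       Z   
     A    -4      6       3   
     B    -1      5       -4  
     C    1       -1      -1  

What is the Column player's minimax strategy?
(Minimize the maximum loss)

Column should play X, value = 1

Work:
Column player minimizes Row's maximum payoff:
Column X: max payoff to Row = 1
Column Y: max payoff to Row = 6
Column Z: max payoff to Row = 3
Minimum is 1, achieved by column X.
Minimax strategy: X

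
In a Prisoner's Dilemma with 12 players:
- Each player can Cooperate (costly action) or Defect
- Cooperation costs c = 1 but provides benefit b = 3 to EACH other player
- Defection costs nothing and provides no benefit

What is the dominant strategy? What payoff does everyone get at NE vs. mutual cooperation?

Dominant: Defect; NE payoff = 0; Coop payoff = 32

Work:
Defect dominates (saves cost c = 1, benefit to others is external)
NE: All defect → everyone gets 0
If all cooperate: each receives (11)×3 - 1 = 32
Social dilemma: 32 > 0 but NE gives 0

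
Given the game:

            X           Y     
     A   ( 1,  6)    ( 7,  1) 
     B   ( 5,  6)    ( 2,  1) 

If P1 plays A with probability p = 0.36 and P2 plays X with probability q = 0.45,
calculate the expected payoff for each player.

E[P1] = 3.692, E[P2] = 3.25

Work:
E[P1] = p·q·π₁(A,X) + p·(1-q)·π₁(A,Y) + (1-p)·q·π₁(B,X) + (1-p)·(1-q)·π₁(B,Y)
= 0.36·0.45·1 + 0.36·0.55·7 + 0.64·0.45·5 + 0.64·0.55·2
= 3.692

E[P2] = 3.25 (similar calculation)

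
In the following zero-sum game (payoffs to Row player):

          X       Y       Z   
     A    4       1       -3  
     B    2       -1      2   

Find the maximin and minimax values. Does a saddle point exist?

Maximin = -1, Minimax = 1, Saddle: False

Work:
Row minimums: [-3, -1] → maximin = -1
Column maximums: [4, 1, 2] → minimax = 1
No saddle point (maximin ≠ minimax). Mixed strategy needed.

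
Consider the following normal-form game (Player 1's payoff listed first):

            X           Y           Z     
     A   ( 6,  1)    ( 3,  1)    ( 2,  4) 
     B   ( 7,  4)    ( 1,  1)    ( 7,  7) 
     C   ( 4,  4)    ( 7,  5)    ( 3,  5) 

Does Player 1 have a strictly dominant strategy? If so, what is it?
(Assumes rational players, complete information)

No strictly dominant strategy exists for Player 1

Work:
A strategy strictly dominates another if it gives a strictly higher payoff against every opponent action. Compare each pair of P1's strategies column-by-column:
  A vs B: [6 vs 7, 3 vs 1, 2 vs 7] → A does not strictly dominate B (column X: 6 ≤ 7)
  A vs C: [6 vs 4, 3 vs 7, 2 vs 3] → A does not strictly dominate C (column Y: 3 ≤ 7)
  B vs A: [7 vs 6, 1 vs 3, 7 vs 2] → B does not strictly dominate A (column Y: 1 ≤ 3)
  B vs C: [7 vs 4, 1 vs 7, 7 vs 3] → B does not strictly dominate C (column Y: 1 ≤ 7)
  C vs A: [4 vs 6, 7 vs 3, 3 vs 2] → C does not strictly dominate A (column X: 4 ≤ 6)
  C vs B: [4 vs 7, 7 vs 1, 3 vs 7] → C does not strictly dominate B (column X: 4 ≤ 7)
No single strategy strictly dominates all others → no strictly dominant strategy.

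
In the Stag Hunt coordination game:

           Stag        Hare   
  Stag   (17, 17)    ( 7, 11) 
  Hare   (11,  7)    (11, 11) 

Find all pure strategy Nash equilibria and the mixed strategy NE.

Pure NE: (Stag, Stag) and (Hare, Hare); Mixed NE: p = 0.4, q = 0.4

Work:
Check pure NE:
(Stag, Stag): (17, 17) - no unilateral deviation beneficial
(Hare, Hare): (11, 11) - no unilateral deviation beneficial
Mixed NE: P1 plays Stag with p = 0.4, P2 plays Stag with q = 0.4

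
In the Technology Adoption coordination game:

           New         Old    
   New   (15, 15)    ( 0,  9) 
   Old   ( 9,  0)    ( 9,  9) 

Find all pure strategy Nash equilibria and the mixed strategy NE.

Pure NE: (New, New) and (Old, Old); Mixed NE: p = 0.6, q = 0.6

Work:
Check pure NE:
(New, New): (15, 15) - no unilateral deviation beneficial
(Old, Old): (9, 9) - no unilateral deviation beneficial
Mixed NE: P1 plays New with p = 0.6, P2 plays New with q = 0.6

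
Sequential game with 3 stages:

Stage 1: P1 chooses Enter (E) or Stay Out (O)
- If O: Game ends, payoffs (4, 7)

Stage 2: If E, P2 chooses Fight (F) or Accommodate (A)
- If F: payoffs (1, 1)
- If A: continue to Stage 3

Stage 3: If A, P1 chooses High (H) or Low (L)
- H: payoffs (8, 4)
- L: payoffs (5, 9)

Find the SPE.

SPE: (E, A, H); Outcome (8, 4)

Work:
Stage 3: P1 chooses H (8 vs 5)
Stage 2: P2: F->1, A->4 (anticipating H). Choose A
Stage 1: P1: O->4, E->8 (anticipating A, H). Choose E
SPE path: E -> A -> H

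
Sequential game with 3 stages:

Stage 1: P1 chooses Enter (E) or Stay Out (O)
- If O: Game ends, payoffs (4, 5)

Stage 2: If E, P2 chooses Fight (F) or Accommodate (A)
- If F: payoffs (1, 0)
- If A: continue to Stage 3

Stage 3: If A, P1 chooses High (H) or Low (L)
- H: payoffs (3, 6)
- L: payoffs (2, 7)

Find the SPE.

SPE: (O, A, H); Outcome (4, 5)

Work:
Stage 3: P1 chooses H (3 vs 2)
Stage 2: P2: F->0, A->6 (anticipating H). Choose A
Stage 1: P1: O->4, E->3 (anticipating A, H). Choose O
SPE path: O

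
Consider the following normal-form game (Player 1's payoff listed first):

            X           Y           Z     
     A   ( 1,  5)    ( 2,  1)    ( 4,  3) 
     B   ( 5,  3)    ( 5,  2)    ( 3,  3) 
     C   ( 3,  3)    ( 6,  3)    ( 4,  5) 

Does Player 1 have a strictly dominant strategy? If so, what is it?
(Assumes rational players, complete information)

No strictly dominant strategy exists for Player 1

Work:
A strategy strictly dominates another if it gives a strictly higher payoff against every opponent action. Compare each pair of P1's strategies column-by-column:
  A vs B: [1 vs 5, 2 vs 5, 4 vs 3] → A does not strictly dominate B (column X: 1 ≤ 5)
  A vs C: [1 vs 3, 2 vs 6, 4 vs 4] → A does not strictly dominate C (column X: 1 ≤ 3)
  B vs A: [5 vs 1, 5 vs 2, 3 vs 4] → B does not strictly dominate A (column Z: 3 ≤ 4)
  B vs C: [5 vs 3, 5 vs 6, 3 vs 4] → B does not strictly dominate C (column Y: 5 ≤ 6)
  C vs A: [3 vs 1, 6 vs 2, 4 vs 4] → C does not strictly dominate A (column Z: 4 ≤ 4)
  C vs B: [3 vs 5, 6 vs 5, 4 vs 3] → C does not strictly dominate B (column X: 3 ≤ 5)
No single strategy strictly dominates all others → no strictly dominant strategy.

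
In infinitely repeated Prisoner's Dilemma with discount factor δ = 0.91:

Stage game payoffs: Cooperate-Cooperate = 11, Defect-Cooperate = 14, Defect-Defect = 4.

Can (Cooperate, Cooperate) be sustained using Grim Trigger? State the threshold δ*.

δ* = 0.3; since δ = 0.91 ≥ 0.3, cooperation can be sustained

Work:
For Grim Trigger:
Cooperate forever: 11/(1-δ)
Defect then punished: 14 + 4·δ/(1-δ)
Need: 11/(1-δ) ≥ 14 + 4·δ/(1-δ)
Solving: δ ≥ (T-R)/(T-P) = (14-11)/(14-4) = 0.3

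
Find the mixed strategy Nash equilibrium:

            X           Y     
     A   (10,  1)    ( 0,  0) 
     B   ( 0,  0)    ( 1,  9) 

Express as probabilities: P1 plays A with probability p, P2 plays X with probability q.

p = 0.9, q = 0.0909

Work:
Find probabilities that make opponent indifferent:
P2 chooses q to make P1 indifferent between A and B
P1 chooses p to make P2 indifferent between X and Y
Mixed NE: P1 plays (A: 0.9, B: 0.1), P2 plays (X: 0.0909, Y: 0.9091)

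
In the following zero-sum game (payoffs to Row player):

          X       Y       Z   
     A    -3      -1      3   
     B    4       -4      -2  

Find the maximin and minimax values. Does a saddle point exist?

Maximin = -3, Minimax = -1, Saddle: False

Work:
Row minimums: [-3, -4] → maximin = -3
Column maximums: [4, -1, 3] → minimax = -1
No saddle point (maximin ≠ minimax). Mixed strategy needed.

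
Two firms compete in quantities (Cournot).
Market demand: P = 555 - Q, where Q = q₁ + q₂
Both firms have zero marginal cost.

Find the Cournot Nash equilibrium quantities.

q₁* = q₂* = 185.0; P* = 185.0

Work:
Profit: π_i = P·q_i = (a - q_i - q_j)·q_i
FOC: ∂π_i/∂q_i = a - 2q_i - q_j = 0
Reaction function: q_i = (555 - q_j)/2
Symmetry: q* = 555/3 = 185.0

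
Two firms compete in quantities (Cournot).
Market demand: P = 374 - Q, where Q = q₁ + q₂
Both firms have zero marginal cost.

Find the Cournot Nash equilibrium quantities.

q₁* = q₂* = 124.67; P* = 124.67

Work:
Profit: π_i = P·q_i = (a - q_i - q_j)·q_i
FOC: ∂π_i/∂q_i = a - 2q_i - q_j = 0
Reaction function: q_i = (374 - q_j)/2
Symmetry: q* = 374/3 = 124.67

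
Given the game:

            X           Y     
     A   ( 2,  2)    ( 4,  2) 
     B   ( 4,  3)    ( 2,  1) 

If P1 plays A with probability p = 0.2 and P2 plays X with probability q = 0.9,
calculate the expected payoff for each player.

E[P1] = 3.48, E[P2] = 2.64

Work:
E[P1] = p·q·π₁(A,X) + p·(1-q)·π₁(A,Y) + (1-p)·q·π₁(B,X) + (1-p)·(1-q)·π₁(B,Y)
= 0.2·0.9·2 + 0.2·0.1·4 + 0.8·0.9·4 + 0.8·0.1·2
= 3.48

E[P2] = 2.64 (similar calculation)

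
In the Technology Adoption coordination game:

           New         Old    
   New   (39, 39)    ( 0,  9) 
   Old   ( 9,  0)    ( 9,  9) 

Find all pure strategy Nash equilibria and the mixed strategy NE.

Pure NE: (New, New) and (Old, Old); Mixed NE: p = 0.2308, q = 0.2308

Work:
Check pure NE:
(New, New): (39, 39) - no unilateral deviation beneficial
(Old, Old): (9, 9) - no unilateral deviation beneficial
Mixed NE: P1 plays New with p = 0.2308, P2 plays New with q = 0.2308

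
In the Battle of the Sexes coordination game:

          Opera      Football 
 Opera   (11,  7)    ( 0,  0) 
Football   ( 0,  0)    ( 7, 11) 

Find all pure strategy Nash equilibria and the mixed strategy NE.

Pure NE: (Opera, Opera) and (Football, Football); Mixed NE: p = 0.6111, q = 0.3889

Work:
Check pure NE:
(Opera, Opera): (11, 7) - no unilateral deviation beneficial
(Football, Football): (7, 11) - no unilateral deviation beneficial
Mixed NE: P1 plays Opera with p = 0.6111, P2 plays Opera with q = 0.3889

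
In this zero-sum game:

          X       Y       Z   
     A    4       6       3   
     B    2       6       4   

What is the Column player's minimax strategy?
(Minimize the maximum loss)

Column should play X or Z (all achieve the minimum), value = 4

Work:
Column player minimizes Row's maximum payoff:
Column X: max payoff to Row = 4
Column Y: max payoff to Row = 6
Column Z: max payoff to Row = 4
Minimum is 4, achieved by columns X, Z (tied).
Each of X or Z is a minimax strategy.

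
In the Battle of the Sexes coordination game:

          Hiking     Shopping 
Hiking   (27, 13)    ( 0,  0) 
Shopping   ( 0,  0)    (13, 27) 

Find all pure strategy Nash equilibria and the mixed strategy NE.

Pure NE: (Hiking, Hiking) and (Shopping, Shopping); Mixed NE: p = 0.675, q = 0.325

Work:
Check pure NE:
(Hiking, Hiking): (27, 13) - no unilateral deviation beneficial
(Shopping, Shopping): (13, 27) - no unilateral deviation beneficial
Mixed NE: P1 plays Hiking with p = 0.675, P2 plays Hiking with q = 0.325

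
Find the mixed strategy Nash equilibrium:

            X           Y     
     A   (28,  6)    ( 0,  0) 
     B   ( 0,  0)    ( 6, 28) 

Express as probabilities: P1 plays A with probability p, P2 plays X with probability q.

p = 0.8235, q = 0.1765

Work:
Find probabilities that make opponent indifferent:
P2 chooses q to make P1 indifferent between A and B
P1 chooses p to make P2 indifferent between X and Y
Mixed NE: P1 plays (A: 0.8235, B: 0.1765), P2 plays (X: 0.1765, Y: 0.8235)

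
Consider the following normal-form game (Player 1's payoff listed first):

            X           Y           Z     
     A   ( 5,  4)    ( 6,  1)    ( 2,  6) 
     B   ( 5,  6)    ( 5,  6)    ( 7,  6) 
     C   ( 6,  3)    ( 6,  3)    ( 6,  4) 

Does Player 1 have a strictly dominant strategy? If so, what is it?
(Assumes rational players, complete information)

No strictly dominant strategy exists for Player 1

Work:
A strategy strictly dominates another if it gives a strictly higher payoff against every opponent action. Compare each pair of P1's strategies column-by-column:
  A vs B: [5 vs 5, 6 vs 5, 2 vs 7] → A does not strictly dominate B (column X: 5 ≤ 5)
  A vs C: [5 vs 6, 6 vs 6, 2 vs 6] → A does not strictly dominate C (column X: 5 ≤ 6)
  B vs A: [5 vs 5, 5 vs 6, 7 vs 2] → B does not strictly dominate A (column X: 5 ≤ 5)
  B vs C: [5 vs 6, 5 vs 6, 7 vs 6] → B does not strictly dominate C (column X: 5 ≤ 6)
  C vs A: [6 vs 5, 6 vs 6, 6 vs 2] → C does not strictly dominate A (column Y: 6 ≤ 6)
  C vs B: [6 vs 5, 6 vs 5, 6 vs 7] → C does not strictly dominate B (column Z: 6 ≤ 7)
No single strategy strictly dominates all others → no strictly dominant strategy.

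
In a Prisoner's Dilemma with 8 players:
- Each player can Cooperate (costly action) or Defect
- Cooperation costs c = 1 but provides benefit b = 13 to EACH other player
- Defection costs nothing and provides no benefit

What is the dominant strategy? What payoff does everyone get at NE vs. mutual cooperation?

Dominant: Defect; NE payoff = 0; Coop payoff = 90

Work:
Defect dominates (saves cost c = 1, benefit to others is external)
NE: All defect → everyone gets 0
If all cooperate: each receives (7)×13 - 1 = 90
Social dilemma: 90 > 0 but NE gives 0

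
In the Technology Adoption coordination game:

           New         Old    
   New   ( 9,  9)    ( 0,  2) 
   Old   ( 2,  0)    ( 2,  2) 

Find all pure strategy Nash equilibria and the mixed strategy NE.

Pure NE: (New, New) and (Old, Old); Mixed NE: p = 0.2222, q = 0.2222

Work:
Check pure NE:
(New, New): (9, 9) - no unilateral deviation beneficial
(Old, Old): (2, 2) - no unilateral deviation beneficial
Mixed NE: P1 plays New with p = 0.2222, P2 plays New with q = 0.2222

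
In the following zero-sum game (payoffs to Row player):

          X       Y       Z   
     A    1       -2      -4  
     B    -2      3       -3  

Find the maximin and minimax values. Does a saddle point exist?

Maximin = -3, Minimax = -3, Saddle: True

Work:
Row minimums: [-4, -3] → maximin = -3
Column maximums: [1, 3, -3] → minimax = -3
Saddle point exists! Game value = -3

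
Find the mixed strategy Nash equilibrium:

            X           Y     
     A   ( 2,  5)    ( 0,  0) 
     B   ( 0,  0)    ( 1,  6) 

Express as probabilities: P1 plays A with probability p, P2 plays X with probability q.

p = 0.5455, q = 0.3333

Work:
Find probabilities that make opponent indifferent:
P2 chooses q to make P1 indifferent between A and B
P1 chooses p to make P2 indifferent between X and Y
Mixed NE: P1 plays (A: 0.5455, B: 0.4545), P2 plays (X: 0.3333, Y: 0.6667)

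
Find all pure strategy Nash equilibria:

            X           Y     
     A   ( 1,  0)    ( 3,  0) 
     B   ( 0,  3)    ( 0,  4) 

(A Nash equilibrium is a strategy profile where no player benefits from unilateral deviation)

Nash equilibrium: (A, X), (A, Y)

Work:
Best responses:
  P1 vs X: payoffs [1, 0] → best response A (payoff 1)
  P1 vs Y: payoffs [3, 0] → best response A (payoff 3)
  P2 vs A: payoffs [0, 0] → best response X/Y (payoff 0)
  P2 vs B: payoffs [3, 4] → best response Y (payoff 4)
Mutual best responses: (A,X), (A,Y) → Nash equilibria.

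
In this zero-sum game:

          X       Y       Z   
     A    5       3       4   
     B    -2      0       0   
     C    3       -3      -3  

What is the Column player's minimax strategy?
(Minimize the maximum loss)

Column should play Y, value = 3

Work:
Column player minimizes Row's maximum payoff:
Column X: max payoff to Row = 5
Column Y: max payoff to Row = 3
Column Z: max payoff to Row = 4
Minimum is 3, achieved by column Y.
Minimax strategy: Y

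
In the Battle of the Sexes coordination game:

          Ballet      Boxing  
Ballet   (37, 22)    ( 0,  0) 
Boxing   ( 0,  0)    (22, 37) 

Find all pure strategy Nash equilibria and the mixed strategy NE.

Pure NE: (Ballet, Ballet) and (Boxing, Boxing); Mixed NE: p = 0.6271, q = 0.3729

Work:
Check pure NE:
(Ballet, Ballet): (37, 22) - no unilateral deviation beneficial
(Boxing, Boxing): (22, 37) - no unilateral deviation beneficial
Mixed NE: P1 plays Ballet with p = 0.6271, P2 plays Ballet with q = 0.3729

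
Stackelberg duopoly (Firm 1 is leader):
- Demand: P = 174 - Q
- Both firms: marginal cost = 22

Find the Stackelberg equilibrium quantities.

q₁* (leader) = 76.0, q₂* (follower) = 38.0

Work:
Follower's reaction: q₂ = (a - c - q₁)/2
Leader substitutes: π₁ = q₁·(a - q₁ - (a-c-q₁)/2 - c)
FOC: q₁* = (174 - 22)/2 = 76.00
Then: q₂* = (174 - 22 - 76.0)/2 = 38.00
Leader has first-mover advantage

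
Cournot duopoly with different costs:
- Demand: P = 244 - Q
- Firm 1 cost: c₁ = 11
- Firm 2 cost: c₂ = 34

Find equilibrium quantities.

q₁* = 85.33, q₂* = 62.33

Work:
Reaction: q₁ = (244 - 11 - q₂)/2
Reaction: q₂ = (244 - 34 - q₁)/2
Solve simultaneously:
q₁* = (244 - 2×11 + 34)/3 = 85.33
q₂* = (244 - 2×34 + 11)/3 = 62.33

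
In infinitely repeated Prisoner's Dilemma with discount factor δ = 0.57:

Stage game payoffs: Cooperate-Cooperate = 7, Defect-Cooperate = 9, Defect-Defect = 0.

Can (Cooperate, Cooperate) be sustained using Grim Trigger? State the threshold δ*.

δ* = 0.2222; since δ = 0.57 ≥ 0.2222, cooperation can be sustained

Work:
For Grim Trigger:
Cooperate forever: 7/(1-δ)
Defect then punished: 9 + 0·δ/(1-δ)
Need: 7/(1-δ) ≥ 9 + 0·δ/(1-δ)
Solving: δ ≥ (T-R)/(T-P) = (9-7)/(9-0) = 0.2222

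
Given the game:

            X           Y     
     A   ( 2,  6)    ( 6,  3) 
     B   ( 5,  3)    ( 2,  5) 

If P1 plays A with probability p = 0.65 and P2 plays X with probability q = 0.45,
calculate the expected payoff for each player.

E[P1] = 3.9025, E[P2] = 4.2625

Work:
E[P1] = p·q·π₁(A,X) + p·(1-q)·π₁(A,Y) + (1-p)·q·π₁(B,X) + (1-p)·(1-q)·π₁(B,Y)
= 0.65·0.45·2 + 0.65·0.55·6 + 0.35·0.45·5 + 0.35·0.55·2
= 3.9025

E[P2] = 4.2625 (similar calculation)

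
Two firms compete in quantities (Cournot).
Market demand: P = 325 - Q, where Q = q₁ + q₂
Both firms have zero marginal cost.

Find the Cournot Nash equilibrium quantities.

q₁* = q₂* = 108.33; P* = 108.33

Work:
Profit: π_i = P·q_i = (a - q_i - q_j)·q_i
FOC: ∂π_i/∂q_i = a - 2q_i - q_j = 0
Reaction function: q_i = (325 - q_j)/2
Symmetry: q* = 325/3 = 108.33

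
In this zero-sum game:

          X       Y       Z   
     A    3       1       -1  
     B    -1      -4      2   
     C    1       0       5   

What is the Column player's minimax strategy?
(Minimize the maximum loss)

Column should play Y, value = 1

Work:
Column player minimizes Row's maximum payoff:
Column X: max payoff to Row = 3
Column Y: max payoff to Row = 1
Column Z: max payoff to Row = 5
Minimum is 1, achieved by column Y.
Minimax strategy: Y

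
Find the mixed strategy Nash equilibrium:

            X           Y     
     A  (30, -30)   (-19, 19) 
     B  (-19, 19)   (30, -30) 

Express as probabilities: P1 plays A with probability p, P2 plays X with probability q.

p = 0.5, q = 0.5

Work:
Find probabilities that make opponent indifferent:
P2 chooses q to make P1 indifferent between A and B
P1 chooses p to make P2 indifferent between X and Y
Mixed NE: P1 plays (A: 0.5, B: 0.5), P2 plays (X: 0.5, Y: 0.5)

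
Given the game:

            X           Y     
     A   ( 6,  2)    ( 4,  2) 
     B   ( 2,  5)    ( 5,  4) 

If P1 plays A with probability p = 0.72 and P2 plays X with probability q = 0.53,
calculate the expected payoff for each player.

E[P1] = 4.598, E[P2] = 2.7084

Work:
E[P1] = p·q·π₁(A,X) + p·(1-q)·π₁(A,Y) + (1-p)·q·π₁(B,X) + (1-p)·(1-q)·π₁(B,Y)
= 0.72·0.53·6 + 0.72·0.47·4 + 0.28·0.53·2 + 0.28·0.47·5
= 4.598

E[P2] = 2.7084 (similar calculation)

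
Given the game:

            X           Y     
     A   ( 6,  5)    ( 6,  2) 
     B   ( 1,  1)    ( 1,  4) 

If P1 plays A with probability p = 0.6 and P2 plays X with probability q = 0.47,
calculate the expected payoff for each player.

E[P1] = 4.0, E[P2] = 3.082

Work:
E[P1] = p·q·π₁(A,X) + p·(1-q)·π₁(A,Y) + (1-p)·q·π₁(B,X) + (1-p)·(1-q)·π₁(B,Y)
= 0.6·0.47·6 + 0.6·0.53·6 + 0.4·0.47·1 + 0.4·0.53·1
= 4.0

E[P2] = 3.082 (similar calculation)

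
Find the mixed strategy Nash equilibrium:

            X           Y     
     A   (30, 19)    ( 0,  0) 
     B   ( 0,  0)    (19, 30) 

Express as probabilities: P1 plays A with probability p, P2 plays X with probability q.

p = 0.6122, q = 0.3878

Work:
Find probabilities that make opponent indifferent:
P2 chooses q to make P1 indifferent between A and B
P1 chooses p to make P2 indifferent between X and Y
Mixed NE: P1 plays (A: 0.6122, B: 0.3878), P2 plays (X: 0.3878, Y: 0.6122)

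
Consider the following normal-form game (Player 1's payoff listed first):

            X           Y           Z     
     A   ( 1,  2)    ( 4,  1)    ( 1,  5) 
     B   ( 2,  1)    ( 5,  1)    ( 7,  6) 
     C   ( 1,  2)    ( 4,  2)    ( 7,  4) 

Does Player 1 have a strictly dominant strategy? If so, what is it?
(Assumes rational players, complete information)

No strictly dominant strategy exists for Player 1

Work:
A strategy strictly dominates another if it gives a strictly higher payoff against every opponent action. Compare each pair of P1's strategies column-by-column:
  A vs B: [1 vs 2, 4 vs 5, 1 vs 7] → A does not strictly dominate B (column X: 1 ≤ 2)
  A vs C: [1 vs 1, 4 vs 4, 1 vs 7] → A does not strictly dominate C (column X: 1 ≤ 1)
  B vs A: [2 vs 1, 5 vs 4, 7 vs 1] → B strictly dominates A
  B vs C: [2 vs 1, 5 vs 4, 7 vs 7] → B does not strictly dominate C (column Z: 7 ≤ 7)
  C vs A: [1 vs 1, 4 vs 4, 7 vs 1] → C does not strictly dominate A (column X: 1 ≤ 1)
  C vs B: [1 vs 2, 4 vs 5, 7 vs 7] → C does not strictly dominate B (column X: 1 ≤ 2)
No single strategy strictly dominates all others → no strictly dominant strategy.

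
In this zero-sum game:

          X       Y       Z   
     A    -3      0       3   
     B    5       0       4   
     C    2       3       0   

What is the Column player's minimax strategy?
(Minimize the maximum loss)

Column should play Y, value = 3

Work:
Column player minimizes Row's maximum payoff:
Column X: max payoff to Row = 5
Column Y: max payoff to Row = 3
Column Z: max payoff to Row = 4
Minimum is 3, achieved by column Y.
Minimax strategy: Y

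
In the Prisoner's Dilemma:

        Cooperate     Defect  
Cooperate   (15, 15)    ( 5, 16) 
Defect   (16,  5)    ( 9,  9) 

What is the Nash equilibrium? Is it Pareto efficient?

(Defect, Defect) is NE; not Pareto efficient

Work:
Defect dominates Cooperate for both players:
If P2 cooperates: Defect (16) > Cooperate (15)
If P2 defects: Defect (9) > Cooperate (5)
NE: (Defect, Defect) with payoff (9, 9)
But (Cooperate, Cooperate) = (15, 15) Pareto dominates (9, 9)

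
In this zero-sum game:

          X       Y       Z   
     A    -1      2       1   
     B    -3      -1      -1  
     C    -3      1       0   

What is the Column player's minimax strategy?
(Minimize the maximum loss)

Column should play X, value = -1

Work:
Column player minimizes Row's maximum payoff:
Column X: max payoff to Row = -1
Column Y: max payoff to Row = 2
Column Z: max payoff to Row = 1
Minimum is -1, achieved by column X.
Minimax strategy: X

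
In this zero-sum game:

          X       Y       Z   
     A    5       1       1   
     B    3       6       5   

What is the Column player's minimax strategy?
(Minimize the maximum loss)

Column should play X or Z (all achieve the minimum), value = 5

Work:
Column player minimizes Row's maximum payoff:
Column X: max payoff to Row = 5
Column Y: max payoff to Row = 6
Column Z: max payoff to Row = 5
Minimum is 5, achieved by columns X, Z (tied).
Each of X or Z is a minimax strategy.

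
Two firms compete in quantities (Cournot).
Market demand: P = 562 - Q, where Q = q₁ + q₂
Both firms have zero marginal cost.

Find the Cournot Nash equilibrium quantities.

q₁* = q₂* = 187.33; P* = 187.33

Work:
Profit: π_i = P·q_i = (a - q_i - q_j)·q_i
FOC: ∂π_i/∂q_i = a - 2q_i - q_j = 0
Reaction function: q_i = (562 - q_j)/2
Symmetry: q* = 562/3 = 187.33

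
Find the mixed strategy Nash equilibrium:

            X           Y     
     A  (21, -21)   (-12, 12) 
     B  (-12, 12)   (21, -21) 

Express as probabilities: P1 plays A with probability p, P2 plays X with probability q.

p = 0.5, q = 0.5

Work:
Find probabilities that make opponent indifferent:
P2 chooses q to make P1 indifferent between A and B
P1 chooses p to make P2 indifferent between X and Y
Mixed NE: P1 plays (A: 0.5, B: 0.5), P2 plays (X: 0.5, Y: 0.5)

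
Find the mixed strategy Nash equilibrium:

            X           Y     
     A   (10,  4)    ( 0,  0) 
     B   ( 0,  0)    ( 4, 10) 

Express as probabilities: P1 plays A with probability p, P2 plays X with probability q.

p = 0.7143, q = 0.2857

Work:
Find probabilities that make opponent indifferent:
P2 chooses q to make P1 indifferent between A and B
P1 chooses p to make P2 indifferent between X and Y
Mixed NE: P1 plays (A: 0.7143, B: 0.2857), P2 plays (X: 0.2857, Y: 0.7143)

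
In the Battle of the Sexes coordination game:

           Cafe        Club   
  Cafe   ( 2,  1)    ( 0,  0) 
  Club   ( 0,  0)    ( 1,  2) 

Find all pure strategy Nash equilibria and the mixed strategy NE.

Pure NE: (Cafe, Cafe) and (Club, Club); Mixed NE: p = 0.6667, q = 0.3333

Work:
Check pure NE:
(Cafe, Cafe): (2, 1) - no unilateral deviation beneficial
(Club, Club): (1, 2) - no unilateral deviation beneficial
Mixed NE: P1 plays Cafe with p = 0.6667, P2 plays Cafe with q = 0.3333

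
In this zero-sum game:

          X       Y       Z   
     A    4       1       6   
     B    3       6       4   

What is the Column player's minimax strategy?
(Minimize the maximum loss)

Column should play X, value = 4

Work:
Column player minimizes Row's maximum payoff:
Column X: max payoff to Row = 4
Column Y: max payoff to Row = 6
Column Z: max payoff to Row = 6
Minimum is 4, achieved by column X.
Minimax strategy: X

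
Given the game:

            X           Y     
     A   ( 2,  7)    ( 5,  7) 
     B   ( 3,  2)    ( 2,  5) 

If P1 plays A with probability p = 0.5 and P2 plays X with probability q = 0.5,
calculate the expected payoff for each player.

E[P1] = 3.0, E[P2] = 5.25

Work:
E[P1] = p·q·π₁(A,X) + p·(1-q)·π₁(A,Y) + (1-p)·q·π₁(B,X) + (1-p)·(1-q)·π₁(B,Y)
= 0.5·0.5·2 + 0.5·0.5·5 + 0.5·0.5·3 + 0.5·0.5·2
= 3.0

E[P2] = 5.25 (similar calculation)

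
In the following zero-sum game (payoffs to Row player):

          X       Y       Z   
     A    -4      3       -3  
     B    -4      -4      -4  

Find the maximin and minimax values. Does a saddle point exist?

Maximin = -4, Minimax = -4, Saddle: True

Work:
Row minimums: [-4, -4] → maximin = -4
Column maximums: [-4, 3, -3] → minimax = -4
Saddle point exists! Game value = -4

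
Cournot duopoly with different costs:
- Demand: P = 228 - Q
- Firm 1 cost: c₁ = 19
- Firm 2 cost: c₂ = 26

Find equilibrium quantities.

q₁* = 72.0, q₂* = 65.0

Work:
Reaction: q₁ = (228 - 19 - q₂)/2
Reaction: q₂ = (228 - 26 - q₁)/2
Solve simultaneously:
q₁* = (228 - 2×19 + 26)/3 = 72.0
q₂* = (228 - 2×26 + 19)/3 = 65.0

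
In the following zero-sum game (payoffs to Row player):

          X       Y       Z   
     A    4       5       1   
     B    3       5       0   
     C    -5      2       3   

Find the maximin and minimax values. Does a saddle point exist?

Maximin = 1, Minimax = 3, Saddle: False

Work:
Row minimums: [1, 0, -5] → maximin = 1
Column maximums: [4, 5, 3] → minimax = 3
No saddle point (maximin ≠ minimax). Mixed strategy needed.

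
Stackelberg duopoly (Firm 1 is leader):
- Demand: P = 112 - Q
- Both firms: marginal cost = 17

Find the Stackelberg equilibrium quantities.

q₁* (leader) = 47.5, q₂* (follower) = 23.75

Work:
Follower's reaction: q₂ = (a - c - q₁)/2
Leader substitutes: π₁ = q₁·(a - q₁ - (a-c-q₁)/2 - c)
FOC: q₁* = (112 - 17)/2 = 47.50
Then: q₂* = (112 - 17 - 47.5)/2 = 23.75
Leader has first-mover advantage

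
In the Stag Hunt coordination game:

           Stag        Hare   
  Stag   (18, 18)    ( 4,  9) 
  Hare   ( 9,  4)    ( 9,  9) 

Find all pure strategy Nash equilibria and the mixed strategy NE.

Pure NE: (Stag, Stag) and (Hare, Hare); Mixed NE: p = 0.3571, q = 0.3571

Work:
Check pure NE:
(Stag, Stag): (18, 18) - no unilateral deviation beneficial
(Hare, Hare): (9, 9) - no unilateral deviation beneficial
Mixed NE: P1 plays Stag with p = 0.3571, P2 plays Stag with q = 0.3571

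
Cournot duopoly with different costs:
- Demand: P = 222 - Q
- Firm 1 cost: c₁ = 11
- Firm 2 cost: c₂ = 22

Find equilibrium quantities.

q₁* = 74.0, q₂* = 63.0

Work:
Reaction: q₁ = (222 - 11 - q₂)/2
Reaction: q₂ = (222 - 22 - q₁)/2
Solve simultaneously:
q₁* = (222 - 2×11 + 22)/3 = 74.0
q₂* = (222 - 2×22 + 11)/3 = 63.0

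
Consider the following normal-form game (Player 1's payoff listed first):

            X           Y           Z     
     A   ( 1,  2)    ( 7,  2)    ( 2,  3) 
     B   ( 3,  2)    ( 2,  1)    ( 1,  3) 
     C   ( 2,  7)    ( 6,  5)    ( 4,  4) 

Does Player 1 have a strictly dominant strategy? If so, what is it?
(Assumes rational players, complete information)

No strictly dominant strategy exists for Player 1

Work:
A strategy strictly dominates another if it gives a strictly higher payoff against every opponent action. Compare each pair of P1's strategies column-by-column:
  A vs B: [1 vs 3, 7 vs 2, 2 vs 1] → A does not strictly dominate B (column X: 1 ≤ 3)
  A vs C: [1 vs 2, 7 vs 6, 2 vs 4] → A does not strictly dominate C (column X: 1 ≤ 2)
  B vs A: [3 vs 1, 2 vs 7, 1 vs 2] → B does not strictly dominate A (column Y: 2 ≤ 7)
  B vs C: [3 vs 2, 2 vs 6, 1 vs 4] → B does not strictly dominate C (column Y: 2 ≤ 6)
  C vs A: [2 vs 1, 6 vs 7, 4 vs 2] → C does not strictly dominate A (column Y: 6 ≤ 7)
  C vs B: [2 vs 3, 6 vs 2, 4 vs 1] → C does not strictly dominate B (column X: 2 ≤ 3)
No single strategy strictly dominates all others → no strictly dominant strategy.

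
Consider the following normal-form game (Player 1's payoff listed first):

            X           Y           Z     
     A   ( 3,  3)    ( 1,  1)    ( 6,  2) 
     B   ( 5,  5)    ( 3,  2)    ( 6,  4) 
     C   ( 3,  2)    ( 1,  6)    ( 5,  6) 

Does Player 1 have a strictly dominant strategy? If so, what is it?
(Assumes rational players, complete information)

No strictly dominant strategy exists for Player 1

Work:
A strategy strictly dominates another if it gives a strictly higher payoff against every opponent action. Compare each pair of P1's strategies column-by-column:
  A vs B: [3 vs 5, 1 vs 3, 6 vs 6] → A does not strictly dominate B (column X: 3 ≤ 5)
  A vs C: [3 vs 3, 1 vs 1, 6 vs 5] → A does not strictly dominate C (column X: 3 ≤ 3)
  B vs A: [5 vs 3, 3 vs 1, 6 vs 6] → B does not strictly dominate A (column Z: 6 ≤ 6)
  B vs C: [5 vs 3, 3 vs 1, 6 vs 5] → B strictly dominates C
  C vs A: [3 vs 3, 1 vs 1, 5 vs 6] → C does not strictly dominate A (column X: 3 ≤ 3)
  C vs B: [3 vs 5, 1 vs 3, 5 vs 6] → C does not strictly dominate B (column X: 3 ≤ 5)
No single strategy strictly dominates all others → no strictly dominant strategy.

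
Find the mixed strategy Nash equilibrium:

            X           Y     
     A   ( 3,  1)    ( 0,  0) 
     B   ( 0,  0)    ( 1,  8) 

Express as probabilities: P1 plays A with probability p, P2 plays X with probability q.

p = 0.8889, q = 0.25

Work:
Find probabilities that make opponent indifferent:
P2 chooses q to make P1 indifferent between A and B
P1 chooses p to make P2 indifferent between X and Y
Mixed NE: P1 plays (A: 0.8889, B: 0.1111), P2 plays (X: 0.25, Y: 0.75)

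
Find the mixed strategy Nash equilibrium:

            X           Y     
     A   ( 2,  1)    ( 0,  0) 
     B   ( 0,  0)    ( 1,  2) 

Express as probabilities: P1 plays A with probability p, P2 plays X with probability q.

p = 0.6667, q = 0.3333

Work:
Find probabilities that make opponent indifferent:
P2 chooses q to make P1 indifferent between A and B
P1 chooses p to make P2 indifferent between X and Y
Mixed NE: P1 plays (A: 0.6667, B: 0.3333), P2 plays (X: 0.3333, Y: 0.6667)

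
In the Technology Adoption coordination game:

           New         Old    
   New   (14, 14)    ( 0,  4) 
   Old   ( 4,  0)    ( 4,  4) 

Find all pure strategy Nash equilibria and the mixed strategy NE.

Pure NE: (New, New) and (Old, Old); Mixed NE: p = 0.2857, q = 0.2857

Work:
Check pure NE:
(New, New): (14, 14) - no unilateral deviation beneficial
(Old, Old): (4, 4) - no unilateral deviation beneficial
Mixed NE: P1 plays New with p = 0.2857, P2 plays New with q = 0.2857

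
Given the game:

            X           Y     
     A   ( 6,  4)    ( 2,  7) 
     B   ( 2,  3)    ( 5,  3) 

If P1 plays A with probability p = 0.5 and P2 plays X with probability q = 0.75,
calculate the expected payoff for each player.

E[P1] = 3.875, E[P2] = 3.875

Work:
E[P1] = p·q·π₁(A,X) + p·(1-q)·π₁(A,Y) + (1-p)·q·π₁(B,X) + (1-p)·(1-q)·π₁(B,Y)
= 0.5·0.75·6 + 0.5·0.25·2 + 0.5·0.75·2 + 0.5·0.25·5
= 3.875

E[P2] = 3.875 (similar calculation)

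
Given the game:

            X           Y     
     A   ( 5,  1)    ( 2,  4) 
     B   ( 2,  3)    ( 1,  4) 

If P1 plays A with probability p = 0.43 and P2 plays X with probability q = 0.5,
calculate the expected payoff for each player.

E[P1] = 2.36, E[P2] = 3.07

Work:
E[P1] = p·q·π₁(A,X) + p·(1-q)·π₁(A,Y) + (1-p)·q·π₁(B,X) + (1-p)·(1-q)·π₁(B,Y)
= 0.43·0.5·5 + 0.43·0.5·2 + 0.57·0.5·2 + 0.57·0.5·1
= 2.36

E[P2] = 3.07 (similar calculation)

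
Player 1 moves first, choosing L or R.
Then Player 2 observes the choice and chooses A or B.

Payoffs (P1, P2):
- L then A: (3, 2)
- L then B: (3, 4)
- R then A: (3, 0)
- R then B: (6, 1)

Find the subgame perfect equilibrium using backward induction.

P1 plays R, P2 plays B after L and B after R; Payoff (6, 1)

Work:
Backward induction:
After L: P2 chooses B → P1 gets 3
After R: P2 chooses B → P1 gets 6
P1 chooses R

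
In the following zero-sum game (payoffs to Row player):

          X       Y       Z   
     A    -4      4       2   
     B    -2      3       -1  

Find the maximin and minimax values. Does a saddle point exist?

Maximin = -2, Minimax = -2, Saddle: True

Work:
Row minimums: [-4, -2] → maximin = -2
Column maximums: [-2, 4, 2] → minimax = -2
Saddle point exists! Game value = -2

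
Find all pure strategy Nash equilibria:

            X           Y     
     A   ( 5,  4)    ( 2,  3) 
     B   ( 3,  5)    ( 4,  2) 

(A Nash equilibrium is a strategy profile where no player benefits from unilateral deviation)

Nash equilibrium: (A, X)

Work:
Best responses:
  P1 vs X: payoffs [5, 3] → best response A (payoff 5)
  P1 vs Y: payoffs [2, 4] → best response B (payoff 4)
  P2 vs A: payoffs [4, 3] → best response X (payoff 4)
  P2 vs B: payoffs [5, 2] → best response X (payoff 5)
Mutual best responses: (A,X) → Nash equilibria.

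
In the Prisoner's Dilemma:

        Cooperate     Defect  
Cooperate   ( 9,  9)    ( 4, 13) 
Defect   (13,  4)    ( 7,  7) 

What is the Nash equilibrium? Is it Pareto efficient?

(Defect, Defect) is NE; not Pareto efficient

Work:
Defect dominates Cooperate for both players:
If P2 cooperates: Defect (13) > Cooperate (9)
If P2 defects: Defect (7) > Cooperate (4)
NE: (Defect, Defect) with payoff (7, 7)
But (Cooperate, Cooperate) = (9, 9) Pareto dominates (7, 7)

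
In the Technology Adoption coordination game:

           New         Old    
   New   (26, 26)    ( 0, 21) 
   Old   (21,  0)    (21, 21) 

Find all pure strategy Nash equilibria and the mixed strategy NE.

Pure NE: (New, New) and (Old, Old); Mixed NE: p = 0.8077, q = 0.8077

Work:
Check pure NE:
(New, New): (26, 26) - no unilateral deviation beneficial
(Old, Old): (21, 21) - no unilateral deviation beneficial
Mixed NE: P1 plays New with p = 0.8077, P2 plays New with q = 0.8077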